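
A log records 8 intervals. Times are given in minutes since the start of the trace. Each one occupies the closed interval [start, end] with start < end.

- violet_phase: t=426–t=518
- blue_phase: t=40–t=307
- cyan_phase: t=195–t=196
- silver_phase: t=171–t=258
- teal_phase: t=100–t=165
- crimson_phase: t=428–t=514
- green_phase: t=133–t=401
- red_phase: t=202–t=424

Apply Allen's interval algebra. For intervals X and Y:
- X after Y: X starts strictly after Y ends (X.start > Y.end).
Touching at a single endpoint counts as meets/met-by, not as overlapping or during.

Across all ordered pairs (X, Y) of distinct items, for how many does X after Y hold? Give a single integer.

Checking all 56 ordered pairs for relation 'after'; matching pairs in alphabetical order:
(crimson_phase, blue_phase): crimson_phase after blue_phase ✓
(crimson_phase, cyan_phase): crimson_phase after cyan_phase ✓
(crimson_phase, green_phase): crimson_phase after green_phase ✓
(crimson_phase, red_phase): crimson_phase after red_phase ✓
(crimson_phase, silver_phase): crimson_phase after silver_phase ✓
(crimson_phase, teal_phase): crimson_phase after teal_phase ✓
(cyan_phase, teal_phase): cyan_phase after teal_phase ✓
(red_phase, cyan_phase): red_phase after cyan_phase ✓
(red_phase, teal_phase): red_phase after teal_phase ✓
(silver_phase, teal_phase): silver_phase after teal_phase ✓
(violet_phase, blue_phase): violet_phase after blue_phase ✓
(violet_phase, cyan_phase): violet_phase after cyan_phase ✓
(violet_phase, green_phase): violet_phase after green_phase ✓
(violet_phase, red_phase): violet_phase after red_phase ✓
(violet_phase, silver_phase): violet_phase after silver_phase ✓
(violet_phase, teal_phase): violet_phase after teal_phase ✓
Count: 16.

16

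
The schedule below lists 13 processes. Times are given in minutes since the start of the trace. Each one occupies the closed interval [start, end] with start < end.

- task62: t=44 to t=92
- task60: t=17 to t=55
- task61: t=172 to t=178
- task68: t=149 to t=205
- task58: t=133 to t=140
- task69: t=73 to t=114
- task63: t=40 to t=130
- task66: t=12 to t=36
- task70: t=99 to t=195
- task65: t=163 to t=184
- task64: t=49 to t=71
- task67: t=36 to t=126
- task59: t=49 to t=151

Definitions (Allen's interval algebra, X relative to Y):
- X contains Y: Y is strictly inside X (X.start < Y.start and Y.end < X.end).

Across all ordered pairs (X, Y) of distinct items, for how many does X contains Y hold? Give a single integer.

15

Checking all 156 ordered pairs for relation 'contains'; matching pairs in alphabetical order:
(task59, task58): task59 contains task58 ✓
(task59, task69): task59 contains task69 ✓
(task62, task64): task62 contains task64 ✓
(task63, task62): task63 contains task62 ✓
(task63, task64): task63 contains task64 ✓
(task63, task69): task63 contains task69 ✓
(task65, task61): task65 contains task61 ✓
(task67, task62): task67 contains task62 ✓
(task67, task64): task67 contains task64 ✓
(task67, task69): task67 contains task69 ✓
(task68, task61): task68 contains task61 ✓
(task68, task65): task68 contains task65 ✓
(task70, task58): task70 contains task58 ✓
(task70, task61): task70 contains task61 ✓
(task70, task65): task70 contains task65 ✓
Count: 15.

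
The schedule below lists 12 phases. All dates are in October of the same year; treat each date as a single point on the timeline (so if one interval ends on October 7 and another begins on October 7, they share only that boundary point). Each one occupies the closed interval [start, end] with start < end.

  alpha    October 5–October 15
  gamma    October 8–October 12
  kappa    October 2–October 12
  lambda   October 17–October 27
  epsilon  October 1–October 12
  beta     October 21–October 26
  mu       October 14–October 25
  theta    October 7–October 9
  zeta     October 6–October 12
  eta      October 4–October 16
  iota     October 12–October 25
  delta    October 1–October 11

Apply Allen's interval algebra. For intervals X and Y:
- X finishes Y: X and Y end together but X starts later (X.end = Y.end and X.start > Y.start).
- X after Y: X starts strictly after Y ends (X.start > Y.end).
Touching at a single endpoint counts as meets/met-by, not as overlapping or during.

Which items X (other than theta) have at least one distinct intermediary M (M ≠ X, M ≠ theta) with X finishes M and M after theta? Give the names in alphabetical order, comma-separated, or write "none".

mu

Target theta = [October 7, October 9].
Intermediaries M with M after theta: beta, iota, lambda, mu.
Via beta — items with X finishes beta: none.
Via iota — items with X finishes iota: mu.
Via lambda — items with X finishes lambda: none.
Via mu — items with X finishes mu: none.
Union: mu.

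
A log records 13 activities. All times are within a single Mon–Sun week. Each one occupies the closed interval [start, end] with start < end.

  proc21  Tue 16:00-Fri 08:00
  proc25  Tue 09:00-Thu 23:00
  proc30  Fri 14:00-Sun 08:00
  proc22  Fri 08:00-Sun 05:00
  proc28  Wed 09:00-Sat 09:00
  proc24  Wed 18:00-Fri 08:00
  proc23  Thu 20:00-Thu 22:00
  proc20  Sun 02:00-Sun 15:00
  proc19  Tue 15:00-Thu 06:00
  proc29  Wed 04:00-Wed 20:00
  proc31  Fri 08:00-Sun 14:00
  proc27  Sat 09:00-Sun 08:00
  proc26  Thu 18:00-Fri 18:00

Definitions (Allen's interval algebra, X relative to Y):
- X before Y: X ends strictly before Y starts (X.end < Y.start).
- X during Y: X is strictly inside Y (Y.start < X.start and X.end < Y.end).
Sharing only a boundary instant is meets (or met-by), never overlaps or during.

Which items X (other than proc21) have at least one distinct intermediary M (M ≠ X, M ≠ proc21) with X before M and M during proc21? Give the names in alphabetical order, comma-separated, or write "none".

Target proc21 = [Tue 16:00, Fri 08:00].
Intermediaries M with M during proc21: proc23, proc29.
Via proc23 — items with X before proc23: proc19, proc29.
Via proc29 — items with X before proc29: none.
Union: proc19, proc29.

proc19, proc29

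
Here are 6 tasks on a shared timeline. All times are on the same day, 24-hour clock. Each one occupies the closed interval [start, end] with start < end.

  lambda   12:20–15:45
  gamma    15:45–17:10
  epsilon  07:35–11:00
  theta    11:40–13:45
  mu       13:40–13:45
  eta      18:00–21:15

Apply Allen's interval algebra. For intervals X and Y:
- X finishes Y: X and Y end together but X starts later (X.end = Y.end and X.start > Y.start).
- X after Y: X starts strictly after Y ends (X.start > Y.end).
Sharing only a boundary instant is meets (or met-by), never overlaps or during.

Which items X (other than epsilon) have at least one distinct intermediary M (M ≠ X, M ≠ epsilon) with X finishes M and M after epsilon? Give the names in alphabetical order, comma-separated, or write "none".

Target epsilon = [07:35, 11:00].
Intermediaries M with M after epsilon: eta, gamma, lambda, mu, theta.
Via eta — items with X finishes eta: none.
Via gamma — items with X finishes gamma: none.
Via lambda — items with X finishes lambda: none.
Via mu — items with X finishes mu: none.
Via theta — items with X finishes theta: mu.
Union: mu.

mu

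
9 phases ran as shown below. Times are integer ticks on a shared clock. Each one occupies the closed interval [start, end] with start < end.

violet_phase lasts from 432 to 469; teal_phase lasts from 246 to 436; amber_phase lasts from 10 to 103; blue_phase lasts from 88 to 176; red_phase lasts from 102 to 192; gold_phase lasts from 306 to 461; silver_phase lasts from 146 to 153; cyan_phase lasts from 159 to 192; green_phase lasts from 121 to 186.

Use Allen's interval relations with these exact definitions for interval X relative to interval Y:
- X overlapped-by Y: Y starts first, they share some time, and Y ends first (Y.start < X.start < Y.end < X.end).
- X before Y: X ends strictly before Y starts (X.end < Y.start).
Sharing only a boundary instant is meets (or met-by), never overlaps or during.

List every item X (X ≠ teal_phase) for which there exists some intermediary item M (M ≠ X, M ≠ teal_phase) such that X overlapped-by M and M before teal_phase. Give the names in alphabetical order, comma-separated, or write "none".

blue_phase, cyan_phase, green_phase, red_phase

Target teal_phase = [246, 436].
Intermediaries M with M before teal_phase: amber_phase, blue_phase, cyan_phase, green_phase, red_phase, silver_phase.
Via amber_phase — items with X overlapped-by amber_phase: blue_phase, red_phase.
Via blue_phase — items with X overlapped-by blue_phase: cyan_phase, green_phase, red_phase.
Via cyan_phase — items with X overlapped-by cyan_phase: none.
Via green_phase — items with X overlapped-by green_phase: cyan_phase.
Via red_phase — items with X overlapped-by red_phase: none.
Via silver_phase — items with X overlapped-by silver_phase: none.
Union: blue_phase, cyan_phase, green_phase, red_phase.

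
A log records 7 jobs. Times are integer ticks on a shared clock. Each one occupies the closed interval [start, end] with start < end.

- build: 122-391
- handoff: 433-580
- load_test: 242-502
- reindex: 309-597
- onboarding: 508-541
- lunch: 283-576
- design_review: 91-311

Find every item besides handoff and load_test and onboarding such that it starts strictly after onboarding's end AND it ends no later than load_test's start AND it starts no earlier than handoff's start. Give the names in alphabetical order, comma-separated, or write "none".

Conditions: its start is strictly after onboarding's end (X.start > 541) AND its end is no later than load_test's start (X.end <= 242) AND its start is no earlier than handoff's start (X.start >= 433).
build: start 122 > 541? ✗; end 391 <= 242? ✗; start 122 >= 433? ✗ → no.
design_review: start 91 > 541? ✗; end 311 <= 242? ✗; start 91 >= 433? ✗ → no.
lunch: start 283 > 541? ✗; end 576 <= 242? ✗; start 283 >= 433? ✗ → no.
reindex: start 309 > 541? ✗; end 597 <= 242? ✗; start 309 >= 433? ✗ → no.
Result: none.

none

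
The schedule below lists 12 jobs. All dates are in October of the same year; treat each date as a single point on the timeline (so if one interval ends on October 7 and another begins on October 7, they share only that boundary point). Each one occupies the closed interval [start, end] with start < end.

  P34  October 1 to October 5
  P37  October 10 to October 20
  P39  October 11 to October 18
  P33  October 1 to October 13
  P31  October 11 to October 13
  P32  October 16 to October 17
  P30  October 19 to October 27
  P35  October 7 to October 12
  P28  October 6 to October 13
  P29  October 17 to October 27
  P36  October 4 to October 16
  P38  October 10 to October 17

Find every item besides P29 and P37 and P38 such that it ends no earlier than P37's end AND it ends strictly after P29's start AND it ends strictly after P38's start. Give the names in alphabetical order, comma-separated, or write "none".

Conditions: its end is no earlier than P37's end (X.end >= October 20) AND its end is strictly after P29's start (X.end > October 17) AND its end is strictly after P38's start (X.end > October 10).
P28: end October 13 >= October 20? ✗; end October 13 > October 17? ✗; end October 13 > October 10? ✓ → no.
P30: end October 27 >= October 20? ✓; end October 27 > October 17? ✓; end October 27 > October 10? ✓ → yes.
P31: end October 13 >= October 20? ✗; end October 13 > October 17? ✗; end October 13 > October 10? ✓ → no.
P32: end October 17 >= October 20? ✗; end October 17 > October 17? ✗; end October 17 > October 10? ✓ → no.
P33: end October 13 >= October 20? ✗; end October 13 > October 17? ✗; end October 13 > October 10? ✓ → no.
P34: end October 5 >= October 20? ✗; end October 5 > October 17? ✗; end October 5 > October 10? ✗ → no.
P35: end October 12 >= October 20? ✗; end October 12 > October 17? ✗; end October 12 > October 10? ✓ → no.
P36: end October 16 >= October 20? ✗; end October 16 > October 17? ✗; end October 16 > October 10? ✓ → no.
P39: end October 18 >= October 20? ✗; end October 18 > October 17? ✓; end October 18 > October 10? ✓ → no.
Result: P30.

P30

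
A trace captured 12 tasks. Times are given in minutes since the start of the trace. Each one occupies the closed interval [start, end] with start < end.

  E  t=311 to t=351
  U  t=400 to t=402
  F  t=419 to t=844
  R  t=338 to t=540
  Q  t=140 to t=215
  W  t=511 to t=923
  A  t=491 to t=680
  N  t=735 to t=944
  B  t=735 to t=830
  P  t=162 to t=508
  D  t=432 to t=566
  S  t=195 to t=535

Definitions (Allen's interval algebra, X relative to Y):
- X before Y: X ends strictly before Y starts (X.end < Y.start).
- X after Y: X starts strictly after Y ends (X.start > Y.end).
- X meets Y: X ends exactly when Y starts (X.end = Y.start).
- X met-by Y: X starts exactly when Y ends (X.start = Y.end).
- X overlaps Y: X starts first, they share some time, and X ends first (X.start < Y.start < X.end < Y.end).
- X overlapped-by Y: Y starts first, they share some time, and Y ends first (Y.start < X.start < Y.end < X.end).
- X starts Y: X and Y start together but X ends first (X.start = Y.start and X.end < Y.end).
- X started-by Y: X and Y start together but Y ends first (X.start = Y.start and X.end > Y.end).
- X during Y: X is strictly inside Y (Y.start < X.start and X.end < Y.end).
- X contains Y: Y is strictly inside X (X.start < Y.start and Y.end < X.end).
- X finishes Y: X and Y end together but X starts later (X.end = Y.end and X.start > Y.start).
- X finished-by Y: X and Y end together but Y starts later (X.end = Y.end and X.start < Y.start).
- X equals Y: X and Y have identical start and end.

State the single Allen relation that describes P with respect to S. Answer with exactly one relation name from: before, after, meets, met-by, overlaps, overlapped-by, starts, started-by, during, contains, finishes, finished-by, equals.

overlaps

P = [t=162, t=508]; S = [t=195, t=535].
Compare endpoints: P.start < S.start, P.start < S.end, P.end > S.start, P.end < S.end.
That pattern is 'overlaps'.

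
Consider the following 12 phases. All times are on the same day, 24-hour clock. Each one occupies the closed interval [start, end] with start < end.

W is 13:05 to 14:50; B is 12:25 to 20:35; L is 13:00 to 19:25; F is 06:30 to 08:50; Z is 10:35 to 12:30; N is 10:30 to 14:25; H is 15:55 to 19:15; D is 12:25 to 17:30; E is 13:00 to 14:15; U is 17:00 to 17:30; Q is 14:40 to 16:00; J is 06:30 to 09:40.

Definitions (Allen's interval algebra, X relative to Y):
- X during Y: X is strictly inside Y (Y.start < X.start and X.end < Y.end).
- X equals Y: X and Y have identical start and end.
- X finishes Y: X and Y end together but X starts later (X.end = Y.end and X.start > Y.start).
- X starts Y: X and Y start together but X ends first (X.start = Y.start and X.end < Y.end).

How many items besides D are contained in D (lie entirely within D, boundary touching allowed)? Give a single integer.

4

Target D = [12:25, 17:30].
B [12:25, 20:35] → started-by → no.
E [13:00, 14:15] → during → counts.
F [06:30, 08:50] → before → no.
H [15:55, 19:15] → overlapped-by → no.
J [06:30, 09:40] → before → no.
L [13:00, 19:25] → overlapped-by → no.
N [10:30, 14:25] → overlaps → no.
Q [14:40, 16:00] → during → counts.
U [17:00, 17:30] → finishes → counts.
W [13:05, 14:50] → during → counts.
Z [10:35, 12:30] → overlaps → no.
Total: 4.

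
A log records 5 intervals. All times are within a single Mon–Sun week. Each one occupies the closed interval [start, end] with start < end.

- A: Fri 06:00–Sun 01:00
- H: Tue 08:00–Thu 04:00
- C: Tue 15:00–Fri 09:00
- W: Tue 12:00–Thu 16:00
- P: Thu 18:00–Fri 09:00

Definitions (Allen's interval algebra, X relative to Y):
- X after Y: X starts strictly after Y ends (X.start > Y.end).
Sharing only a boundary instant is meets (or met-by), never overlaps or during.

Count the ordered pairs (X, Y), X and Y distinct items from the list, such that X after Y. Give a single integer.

4

Checking all 20 ordered pairs for relation 'after'; matching pairs in alphabetical order:
(A, H): A after H ✓
(A, W): A after W ✓
(P, H): P after H ✓
(P, W): P after W ✓
Count: 4.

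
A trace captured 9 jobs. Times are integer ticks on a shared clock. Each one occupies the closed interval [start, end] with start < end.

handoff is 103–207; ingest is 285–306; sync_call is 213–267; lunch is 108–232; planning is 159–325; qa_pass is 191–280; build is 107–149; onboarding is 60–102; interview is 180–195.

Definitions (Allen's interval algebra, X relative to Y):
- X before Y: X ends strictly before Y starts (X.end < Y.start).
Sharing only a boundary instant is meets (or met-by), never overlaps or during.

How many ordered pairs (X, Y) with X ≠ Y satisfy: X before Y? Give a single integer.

20

Checking all 72 ordered pairs for relation 'before'; matching pairs in alphabetical order:
(build, ingest): build before ingest ✓
(build, interview): build before interview ✓
(build, planning): build before planning ✓
(build, qa_pass): build before qa_pass ✓
(build, sync_call): build before sync_call ✓
(handoff, ingest): handoff before ingest ✓
(handoff, sync_call): handoff before sync_call ✓
(interview, ingest): interview before ingest ✓
(interview, sync_call): interview before sync_call ✓
(lunch, ingest): lunch before ingest ✓
(onboarding, build): onboarding before build ✓
(onboarding, handoff): onboarding before handoff ✓
(onboarding, ingest): onboarding before ingest ✓
(onboarding, interview): onboarding before interview ✓
(onboarding, lunch): onboarding before lunch ✓
(onboarding, planning): onboarding before planning ✓
(onboarding, qa_pass): onboarding before qa_pass ✓
(onboarding, sync_call): onboarding before sync_call ✓
(qa_pass, ingest): qa_pass before ingest ✓
(sync_call, ingest): sync_call before ingest ✓
Count: 20.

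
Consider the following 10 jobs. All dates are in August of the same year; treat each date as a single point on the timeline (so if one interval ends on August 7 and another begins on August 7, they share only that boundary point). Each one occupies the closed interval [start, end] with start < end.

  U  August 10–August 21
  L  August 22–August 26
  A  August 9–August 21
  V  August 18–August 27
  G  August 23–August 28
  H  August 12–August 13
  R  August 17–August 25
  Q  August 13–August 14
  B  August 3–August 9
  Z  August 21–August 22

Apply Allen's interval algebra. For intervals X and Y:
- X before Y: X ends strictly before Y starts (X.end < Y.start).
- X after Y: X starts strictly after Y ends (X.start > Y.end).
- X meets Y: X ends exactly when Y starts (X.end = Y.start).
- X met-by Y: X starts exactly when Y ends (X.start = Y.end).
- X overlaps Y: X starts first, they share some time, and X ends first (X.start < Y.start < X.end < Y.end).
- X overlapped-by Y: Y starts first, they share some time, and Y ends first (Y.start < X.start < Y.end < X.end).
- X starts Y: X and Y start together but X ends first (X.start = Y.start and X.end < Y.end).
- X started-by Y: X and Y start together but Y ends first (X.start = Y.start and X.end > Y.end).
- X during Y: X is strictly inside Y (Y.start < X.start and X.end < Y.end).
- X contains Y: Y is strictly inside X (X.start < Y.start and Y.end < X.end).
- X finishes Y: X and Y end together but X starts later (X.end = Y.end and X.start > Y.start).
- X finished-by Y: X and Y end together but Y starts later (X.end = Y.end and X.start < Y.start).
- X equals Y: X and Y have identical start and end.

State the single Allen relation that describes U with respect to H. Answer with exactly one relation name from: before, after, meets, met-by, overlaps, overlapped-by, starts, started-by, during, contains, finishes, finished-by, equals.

contains

U = [August 10, August 21]; H = [August 12, August 13].
Compare endpoints: U.start < H.start, U.start < H.end, U.end > H.start, U.end > H.end.
That pattern is 'contains'.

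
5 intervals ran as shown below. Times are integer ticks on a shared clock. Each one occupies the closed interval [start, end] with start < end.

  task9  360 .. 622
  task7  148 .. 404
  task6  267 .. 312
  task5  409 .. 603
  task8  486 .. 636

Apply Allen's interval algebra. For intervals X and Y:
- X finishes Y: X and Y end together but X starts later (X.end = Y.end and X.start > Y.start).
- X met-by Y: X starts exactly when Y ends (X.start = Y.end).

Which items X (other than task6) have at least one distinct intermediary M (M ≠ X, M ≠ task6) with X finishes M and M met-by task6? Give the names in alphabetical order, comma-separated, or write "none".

Target task6 = [267, 312].
Intermediaries M with M met-by task6: none.
Union: none.

none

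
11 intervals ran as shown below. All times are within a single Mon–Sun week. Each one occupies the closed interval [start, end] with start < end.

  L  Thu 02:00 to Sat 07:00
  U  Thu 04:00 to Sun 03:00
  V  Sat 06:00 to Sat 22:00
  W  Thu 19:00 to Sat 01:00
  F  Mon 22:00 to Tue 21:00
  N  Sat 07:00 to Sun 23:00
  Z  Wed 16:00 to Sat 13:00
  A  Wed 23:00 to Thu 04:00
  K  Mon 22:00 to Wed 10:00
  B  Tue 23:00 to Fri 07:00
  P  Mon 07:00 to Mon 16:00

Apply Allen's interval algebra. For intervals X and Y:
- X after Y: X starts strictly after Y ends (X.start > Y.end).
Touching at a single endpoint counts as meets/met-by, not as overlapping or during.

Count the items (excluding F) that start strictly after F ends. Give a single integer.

8

Target F = [Mon 22:00, Tue 21:00].
A [Wed 23:00, Thu 04:00] → after → counts.
B [Tue 23:00, Fri 07:00] → after → counts.
K [Mon 22:00, Wed 10:00] → started-by → no.
L [Thu 02:00, Sat 07:00] → after → counts.
N [Sat 07:00, Sun 23:00] → after → counts.
P [Mon 07:00, Mon 16:00] → before → no.
U [Thu 04:00, Sun 03:00] → after → counts.
V [Sat 06:00, Sat 22:00] → after → counts.
W [Thu 19:00, Sat 01:00] → after → counts.
Z [Wed 16:00, Sat 13:00] → after → counts.
Total: 8.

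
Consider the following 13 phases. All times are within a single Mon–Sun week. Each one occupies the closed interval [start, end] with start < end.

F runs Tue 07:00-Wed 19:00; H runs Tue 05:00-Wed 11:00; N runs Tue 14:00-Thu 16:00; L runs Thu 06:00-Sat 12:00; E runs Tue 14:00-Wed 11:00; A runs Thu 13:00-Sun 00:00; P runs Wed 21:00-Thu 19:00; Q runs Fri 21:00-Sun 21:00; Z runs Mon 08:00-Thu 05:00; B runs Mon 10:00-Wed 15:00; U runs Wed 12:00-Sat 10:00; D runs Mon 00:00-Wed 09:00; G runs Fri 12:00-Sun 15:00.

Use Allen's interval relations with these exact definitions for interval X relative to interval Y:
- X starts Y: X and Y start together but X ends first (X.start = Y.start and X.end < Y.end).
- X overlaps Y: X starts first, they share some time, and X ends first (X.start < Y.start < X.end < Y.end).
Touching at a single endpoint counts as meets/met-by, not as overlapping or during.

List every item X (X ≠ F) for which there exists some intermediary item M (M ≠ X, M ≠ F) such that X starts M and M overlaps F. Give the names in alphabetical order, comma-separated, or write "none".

none

Target F = [Tue 07:00, Wed 19:00].
Intermediaries M with M overlaps F: B, D, H.
Via B — items with X starts B: none.
Via D — items with X starts D: none.
Via H — items with X starts H: none.
Union: none.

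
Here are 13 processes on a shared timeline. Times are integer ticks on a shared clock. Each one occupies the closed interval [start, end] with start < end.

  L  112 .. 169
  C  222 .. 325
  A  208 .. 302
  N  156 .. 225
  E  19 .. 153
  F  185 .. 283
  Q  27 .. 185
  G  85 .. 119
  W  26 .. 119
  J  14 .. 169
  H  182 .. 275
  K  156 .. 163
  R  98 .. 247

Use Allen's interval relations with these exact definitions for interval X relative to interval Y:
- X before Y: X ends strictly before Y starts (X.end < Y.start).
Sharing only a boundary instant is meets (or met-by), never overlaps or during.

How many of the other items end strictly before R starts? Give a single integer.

0

Target R = [98, 247].
A [208, 302] → overlapped-by → no.
C [222, 325] → overlapped-by → no.
E [19, 153] → overlaps → no.
F [185, 283] → overlapped-by → no.
G [85, 119] → overlaps → no.
H [182, 275] → overlapped-by → no.
J [14, 169] → overlaps → no.
K [156, 163] → during → no.
L [112, 169] → during → no.
N [156, 225] → during → no.
Q [27, 185] → overlaps → no.
W [26, 119] → overlaps → no.
Total: 0.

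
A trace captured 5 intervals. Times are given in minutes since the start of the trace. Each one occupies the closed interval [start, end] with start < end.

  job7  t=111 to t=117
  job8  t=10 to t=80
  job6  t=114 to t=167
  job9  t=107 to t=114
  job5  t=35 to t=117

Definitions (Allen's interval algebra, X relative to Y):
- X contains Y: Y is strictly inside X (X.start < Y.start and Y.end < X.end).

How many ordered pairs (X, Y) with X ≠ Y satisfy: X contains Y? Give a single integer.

1

Checking all 20 ordered pairs for relation 'contains'; matching pairs in alphabetical order:
(job5, job9): job5 contains job9 ✓
Count: 1.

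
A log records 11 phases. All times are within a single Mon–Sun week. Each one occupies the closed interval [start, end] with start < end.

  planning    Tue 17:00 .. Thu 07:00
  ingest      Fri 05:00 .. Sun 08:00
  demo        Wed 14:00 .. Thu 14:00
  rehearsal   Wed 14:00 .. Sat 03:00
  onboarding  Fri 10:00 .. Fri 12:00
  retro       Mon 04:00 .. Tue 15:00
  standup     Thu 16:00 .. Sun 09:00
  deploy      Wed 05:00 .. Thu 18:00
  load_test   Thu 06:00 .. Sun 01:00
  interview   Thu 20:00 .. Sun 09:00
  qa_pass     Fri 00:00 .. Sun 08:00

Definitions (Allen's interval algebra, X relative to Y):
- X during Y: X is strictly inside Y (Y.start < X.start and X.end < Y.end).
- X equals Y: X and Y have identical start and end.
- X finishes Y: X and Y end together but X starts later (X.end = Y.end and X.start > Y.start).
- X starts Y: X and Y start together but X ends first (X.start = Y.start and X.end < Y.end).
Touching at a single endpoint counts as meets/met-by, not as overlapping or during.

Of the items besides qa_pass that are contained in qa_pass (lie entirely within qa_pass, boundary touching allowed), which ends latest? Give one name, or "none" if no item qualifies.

Target qa_pass = [Fri 00:00, Sun 08:00].
demo [Wed 14:00, Thu 14:00] → before → excluded.
deploy [Wed 05:00, Thu 18:00] → before → excluded.
ingest [Fri 05:00, Sun 08:00] → finishes → candidate.
interview [Thu 20:00, Sun 09:00] → contains → excluded.
load_test [Thu 06:00, Sun 01:00] → overlaps → excluded.
onboarding [Fri 10:00, Fri 12:00] → during → candidate.
planning [Tue 17:00, Thu 07:00] → before → excluded.
rehearsal [Wed 14:00, Sat 03:00] → overlaps → excluded.
retro [Mon 04:00, Tue 15:00] → before → excluded.
standup [Thu 16:00, Sun 09:00] → contains → excluded.
Among candidates, latest end is Sun 08:00 → ingest.

ingest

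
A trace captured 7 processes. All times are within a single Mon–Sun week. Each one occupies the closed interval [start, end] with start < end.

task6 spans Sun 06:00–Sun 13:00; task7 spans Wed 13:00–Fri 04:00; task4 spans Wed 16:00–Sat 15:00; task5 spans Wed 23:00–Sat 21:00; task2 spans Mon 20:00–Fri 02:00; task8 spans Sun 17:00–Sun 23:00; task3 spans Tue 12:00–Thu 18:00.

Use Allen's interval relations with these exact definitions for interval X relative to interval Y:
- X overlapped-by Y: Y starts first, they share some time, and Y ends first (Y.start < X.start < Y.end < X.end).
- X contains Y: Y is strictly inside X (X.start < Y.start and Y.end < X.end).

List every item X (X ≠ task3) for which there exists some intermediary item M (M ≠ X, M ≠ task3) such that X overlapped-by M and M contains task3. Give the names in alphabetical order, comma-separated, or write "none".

task4, task5, task7

Target task3 = [Tue 12:00, Thu 18:00].
Intermediaries M with M contains task3: task2.
Via task2 — items with X overlapped-by task2: task4, task5, task7.
Union: task4, task5, task7.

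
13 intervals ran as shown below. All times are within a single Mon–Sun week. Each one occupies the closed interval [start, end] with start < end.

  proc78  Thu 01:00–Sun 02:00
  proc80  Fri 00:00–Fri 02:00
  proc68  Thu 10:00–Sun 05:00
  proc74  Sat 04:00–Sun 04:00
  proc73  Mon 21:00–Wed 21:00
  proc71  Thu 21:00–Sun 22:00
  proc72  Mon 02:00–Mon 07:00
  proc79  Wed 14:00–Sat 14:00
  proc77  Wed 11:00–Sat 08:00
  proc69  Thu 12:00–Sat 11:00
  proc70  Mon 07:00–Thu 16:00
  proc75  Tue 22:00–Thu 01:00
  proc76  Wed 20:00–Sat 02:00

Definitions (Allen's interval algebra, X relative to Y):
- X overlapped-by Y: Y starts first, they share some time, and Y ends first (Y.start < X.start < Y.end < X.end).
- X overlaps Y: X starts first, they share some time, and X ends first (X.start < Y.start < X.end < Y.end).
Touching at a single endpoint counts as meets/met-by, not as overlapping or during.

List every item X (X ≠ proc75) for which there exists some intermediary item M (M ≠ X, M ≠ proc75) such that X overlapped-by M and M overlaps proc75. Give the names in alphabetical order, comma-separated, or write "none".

proc76, proc77, proc79

Target proc75 = [Tue 22:00, Thu 01:00].
Intermediaries M with M overlaps proc75: proc73.
Via proc73 — items with X overlapped-by proc73: proc76, proc77, proc79.
Union: proc76, proc77, proc79.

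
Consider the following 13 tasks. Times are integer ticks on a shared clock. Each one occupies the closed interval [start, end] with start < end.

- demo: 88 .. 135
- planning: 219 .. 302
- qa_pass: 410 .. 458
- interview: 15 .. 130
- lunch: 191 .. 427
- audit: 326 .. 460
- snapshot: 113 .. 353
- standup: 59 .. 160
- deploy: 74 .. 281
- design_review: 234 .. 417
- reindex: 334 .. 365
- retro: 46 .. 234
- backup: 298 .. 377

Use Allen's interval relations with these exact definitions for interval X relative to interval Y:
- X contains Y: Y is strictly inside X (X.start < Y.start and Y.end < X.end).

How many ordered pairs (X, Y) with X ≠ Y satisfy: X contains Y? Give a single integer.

Checking all 156 ordered pairs for relation 'contains'; matching pairs in alphabetical order:
(audit, qa_pass): audit contains qa_pass ✓
(audit, reindex): audit contains reindex ✓
(backup, reindex): backup contains reindex ✓
(deploy, demo): deploy contains demo ✓
(design_review, backup): design_review contains backup ✓
(design_review, reindex): design_review contains reindex ✓
(lunch, backup): lunch contains backup ✓
(lunch, design_review): lunch contains design_review ✓
(lunch, planning): lunch contains planning ✓
(lunch, reindex): lunch contains reindex ✓
(retro, demo): retro contains demo ✓
(retro, standup): retro contains standup ✓
(snapshot, planning): snapshot contains planning ✓
(standup, demo): standup contains demo ✓
Count: 14.

14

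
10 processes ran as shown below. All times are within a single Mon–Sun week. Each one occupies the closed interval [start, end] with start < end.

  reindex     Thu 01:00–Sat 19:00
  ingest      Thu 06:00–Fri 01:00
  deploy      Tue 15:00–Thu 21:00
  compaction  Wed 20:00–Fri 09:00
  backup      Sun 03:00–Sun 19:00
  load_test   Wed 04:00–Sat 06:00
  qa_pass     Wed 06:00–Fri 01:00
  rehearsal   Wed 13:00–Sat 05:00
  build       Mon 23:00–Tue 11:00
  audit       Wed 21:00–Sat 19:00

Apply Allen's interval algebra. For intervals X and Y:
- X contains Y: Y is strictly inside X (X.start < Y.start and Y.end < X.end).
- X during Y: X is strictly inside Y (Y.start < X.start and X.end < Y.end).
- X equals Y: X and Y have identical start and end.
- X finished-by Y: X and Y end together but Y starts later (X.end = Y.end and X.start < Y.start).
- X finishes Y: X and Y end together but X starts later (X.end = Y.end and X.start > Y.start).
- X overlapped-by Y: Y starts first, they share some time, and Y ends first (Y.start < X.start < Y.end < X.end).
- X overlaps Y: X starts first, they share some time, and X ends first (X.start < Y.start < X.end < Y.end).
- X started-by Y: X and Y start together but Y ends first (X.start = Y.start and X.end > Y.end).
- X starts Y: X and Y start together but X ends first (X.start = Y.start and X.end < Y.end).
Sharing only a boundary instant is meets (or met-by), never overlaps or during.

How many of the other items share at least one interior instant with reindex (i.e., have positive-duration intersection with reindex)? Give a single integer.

Target reindex = [Thu 01:00, Sat 19:00].
audit [Wed 21:00, Sat 19:00] → finished-by → counts.
backup [Sun 03:00, Sun 19:00] → after → no.
build [Mon 23:00, Tue 11:00] → before → no.
compaction [Wed 20:00, Fri 09:00] → overlaps → counts.
deploy [Tue 15:00, Thu 21:00] → overlaps → counts.
ingest [Thu 06:00, Fri 01:00] → during → counts.
load_test [Wed 04:00, Sat 06:00] → overlaps → counts.
qa_pass [Wed 06:00, Fri 01:00] → overlaps → counts.
rehearsal [Wed 13:00, Sat 05:00] → overlaps → counts.
Total: 7.

7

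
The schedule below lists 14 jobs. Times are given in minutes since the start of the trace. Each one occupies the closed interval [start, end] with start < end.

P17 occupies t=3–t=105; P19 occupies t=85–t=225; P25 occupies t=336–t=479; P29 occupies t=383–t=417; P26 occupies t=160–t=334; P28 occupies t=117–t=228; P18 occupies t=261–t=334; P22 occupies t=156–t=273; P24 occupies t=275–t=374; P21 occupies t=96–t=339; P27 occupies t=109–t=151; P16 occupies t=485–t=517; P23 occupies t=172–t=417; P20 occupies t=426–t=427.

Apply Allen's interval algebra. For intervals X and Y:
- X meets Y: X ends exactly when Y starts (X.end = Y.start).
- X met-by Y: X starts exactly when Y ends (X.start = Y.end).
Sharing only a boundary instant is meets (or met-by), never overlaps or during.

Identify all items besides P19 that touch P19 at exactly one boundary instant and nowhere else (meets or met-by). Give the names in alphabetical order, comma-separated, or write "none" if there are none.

none

Target P19 = [t=85, t=225].
P16 [t=485, t=517] → after → no.
P17 [t=3, t=105] → overlaps → no.
P18 [t=261, t=334] → after → no.
P20 [t=426, t=427] → after → no.
P21 [t=96, t=339] → overlapped-by → no.
P22 [t=156, t=273] → overlapped-by → no.
P23 [t=172, t=417] → overlapped-by → no.
P24 [t=275, t=374] → after → no.
P25 [t=336, t=479] → after → no.
P26 [t=160, t=334] → overlapped-by → no.
P27 [t=109, t=151] → during → no.
P28 [t=117, t=228] → overlapped-by → no.
P29 [t=383, t=417] → after → no.
Result: none.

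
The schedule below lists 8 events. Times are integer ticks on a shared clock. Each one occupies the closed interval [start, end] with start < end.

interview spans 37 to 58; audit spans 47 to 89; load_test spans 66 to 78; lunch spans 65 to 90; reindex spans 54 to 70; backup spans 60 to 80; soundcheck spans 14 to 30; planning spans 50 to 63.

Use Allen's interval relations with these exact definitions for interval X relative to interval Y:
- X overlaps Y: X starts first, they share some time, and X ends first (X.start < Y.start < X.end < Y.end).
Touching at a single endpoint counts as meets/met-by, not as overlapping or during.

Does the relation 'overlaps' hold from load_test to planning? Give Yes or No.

load_test = [66, 78], planning = [50, 63].
Actual relation of load_test to planning: after.
Asked whether 'overlaps' holds → No.

No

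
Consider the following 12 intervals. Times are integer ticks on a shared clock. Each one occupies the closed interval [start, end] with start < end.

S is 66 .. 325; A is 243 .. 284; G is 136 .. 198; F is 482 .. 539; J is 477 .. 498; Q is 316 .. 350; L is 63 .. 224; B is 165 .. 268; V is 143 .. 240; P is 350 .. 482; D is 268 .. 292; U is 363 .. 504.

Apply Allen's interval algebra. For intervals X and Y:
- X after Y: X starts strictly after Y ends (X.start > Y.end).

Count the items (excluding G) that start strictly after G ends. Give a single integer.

Target G = [136, 198].
A [243, 284] → after → counts.
B [165, 268] → overlapped-by → no.
D [268, 292] → after → counts.
F [482, 539] → after → counts.
J [477, 498] → after → counts.
L [63, 224] → contains → no.
P [350, 482] → after → counts.
Q [316, 350] → after → counts.
S [66, 325] → contains → no.
U [363, 504] → after → counts.
V [143, 240] → overlapped-by → no.
Total: 7.

7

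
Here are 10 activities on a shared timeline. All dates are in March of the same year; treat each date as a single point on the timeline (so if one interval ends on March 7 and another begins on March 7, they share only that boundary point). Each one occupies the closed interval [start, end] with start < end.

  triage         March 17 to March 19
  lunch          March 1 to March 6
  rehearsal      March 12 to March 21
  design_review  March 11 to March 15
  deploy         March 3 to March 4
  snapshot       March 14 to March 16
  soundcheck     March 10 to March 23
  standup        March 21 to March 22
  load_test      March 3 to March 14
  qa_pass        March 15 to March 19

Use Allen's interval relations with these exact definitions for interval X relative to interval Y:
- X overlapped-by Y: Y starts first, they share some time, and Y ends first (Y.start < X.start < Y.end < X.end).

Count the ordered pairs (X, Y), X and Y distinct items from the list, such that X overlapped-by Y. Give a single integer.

7

Checking all 90 ordered pairs for relation 'overlapped-by'; matching pairs in alphabetical order:
(design_review, load_test): design_review overlapped-by load_test ✓
(load_test, lunch): load_test overlapped-by lunch ✓
(qa_pass, snapshot): qa_pass overlapped-by snapshot ✓
(rehearsal, design_review): rehearsal overlapped-by design_review ✓
(rehearsal, load_test): rehearsal overlapped-by load_test ✓
(snapshot, design_review): snapshot overlapped-by design_review ✓
(soundcheck, load_test): soundcheck overlapped-by load_test ✓
Count: 7.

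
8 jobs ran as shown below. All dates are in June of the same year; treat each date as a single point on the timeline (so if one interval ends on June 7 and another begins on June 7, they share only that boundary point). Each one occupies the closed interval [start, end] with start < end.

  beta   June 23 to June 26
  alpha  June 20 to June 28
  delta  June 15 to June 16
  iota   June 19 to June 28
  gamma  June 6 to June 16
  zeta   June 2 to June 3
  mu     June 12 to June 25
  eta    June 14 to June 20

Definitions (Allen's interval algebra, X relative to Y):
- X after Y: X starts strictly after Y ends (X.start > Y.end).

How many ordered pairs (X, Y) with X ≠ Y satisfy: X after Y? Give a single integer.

Checking all 56 ordered pairs for relation 'after'; matching pairs in alphabetical order:
(alpha, delta): alpha after delta ✓
(alpha, gamma): alpha after gamma ✓
(alpha, zeta): alpha after zeta ✓
(beta, delta): beta after delta ✓
(beta, eta): beta after eta ✓
(beta, gamma): beta after gamma ✓
(beta, zeta): beta after zeta ✓
(delta, zeta): delta after zeta ✓
(eta, zeta): eta after zeta ✓
(gamma, zeta): gamma after zeta ✓
(iota, delta): iota after delta ✓
(iota, gamma): iota after gamma ✓
(iota, zeta): iota after zeta ✓
(mu, zeta): mu after zeta ✓
Count: 14.

14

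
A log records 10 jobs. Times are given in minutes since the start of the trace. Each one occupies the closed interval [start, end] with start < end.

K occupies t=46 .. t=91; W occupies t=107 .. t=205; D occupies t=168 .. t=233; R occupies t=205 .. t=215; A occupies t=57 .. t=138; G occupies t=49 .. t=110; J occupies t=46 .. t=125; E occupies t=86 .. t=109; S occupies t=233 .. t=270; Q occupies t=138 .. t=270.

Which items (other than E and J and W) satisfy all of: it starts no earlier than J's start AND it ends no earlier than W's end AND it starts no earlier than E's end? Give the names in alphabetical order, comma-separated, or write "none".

Conditions: its start is no earlier than J's start (X.start >= t=46) AND its end is no earlier than W's end (X.end >= t=205) AND its start is no earlier than E's end (X.start >= t=109).
A: start t=57 >= t=46? ✓; end t=138 >= t=205? ✗; start t=57 >= t=109? ✗ → no.
D: start t=168 >= t=46? ✓; end t=233 >= t=205? ✓; start t=168 >= t=109? ✓ → yes.
G: start t=49 >= t=46? ✓; end t=110 >= t=205? ✗; start t=49 >= t=109? ✗ → no.
K: start t=46 >= t=46? ✓; end t=91 >= t=205? ✗; start t=46 >= t=109? ✗ → no.
Q: start t=138 >= t=46? ✓; end t=270 >= t=205? ✓; start t=138 >= t=109? ✓ → yes.
R: start t=205 >= t=46? ✓; end t=215 >= t=205? ✓; start t=205 >= t=109? ✓ → yes.
S: start t=233 >= t=46? ✓; end t=270 >= t=205? ✓; start t=233 >= t=109? ✓ → yes.
Result: D, Q, R, S.

D, Q, R, S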